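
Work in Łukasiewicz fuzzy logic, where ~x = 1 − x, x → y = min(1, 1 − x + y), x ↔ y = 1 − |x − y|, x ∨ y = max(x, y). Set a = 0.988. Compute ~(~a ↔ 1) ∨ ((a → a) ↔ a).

~a = 1 − 0.988 = 0.012
~a ↔ 1 = 1 − |0.012 − 1.000| = 1 − 0.988 = 0.012
~(~a ↔ 1) = 1 − 0.012 = 0.988
a → a = min(1, 1 − 0.988 + 0.988) = min(1, 1.000) = 1.000
(a → a) ↔ a = 1 − |1.000 − 0.988| = 1 − 0.012 = 0.988
~(~a ↔ 1) ∨ ((a → a) ↔ a) = max(0.988, 0.988) = 0.988

0.988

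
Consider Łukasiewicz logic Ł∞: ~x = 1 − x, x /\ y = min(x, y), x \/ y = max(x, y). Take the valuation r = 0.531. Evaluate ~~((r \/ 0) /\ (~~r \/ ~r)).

r \/ 0 = max(0.531, 0.000) = 0.531
~r = 1 − 0.531 = 0.469
~~r = 1 − 0.469 = 0.531
~~r \/ ~r = max(0.531, 0.469) = 0.531
(r \/ 0) /\ (~~r \/ ~r) = min(0.531, 0.531) = 0.531
~((r \/ 0) /\ (~~r \/ ~r)) = 1 − 0.531 = 0.469
~~((r \/ 0) /\ (~~r \/ ~r)) = 1 − 0.469 = 0.531

0.531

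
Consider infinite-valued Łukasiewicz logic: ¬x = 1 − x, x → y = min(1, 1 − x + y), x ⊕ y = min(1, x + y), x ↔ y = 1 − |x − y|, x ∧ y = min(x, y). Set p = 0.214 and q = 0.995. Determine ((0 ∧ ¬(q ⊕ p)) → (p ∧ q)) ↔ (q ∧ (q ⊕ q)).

q ⊕ p = min(1, 0.995 + 0.214) = min(1, 1.209) = 1.000
¬(q ⊕ p) = 1 − 1.000 = 0.000
0 ∧ ¬(q ⊕ p) = min(0.000, 0.000) = 0.000
p ∧ q = min(0.214, 0.995) = 0.214
(0 ∧ ¬(q ⊕ p)) → (p ∧ q) = min(1, 1 − 0.000 + 0.214) = min(1, 1.214) = 1.000
q ⊕ q = min(1, 0.995 + 0.995) = min(1, 1.990) = 1.000
q ∧ (q ⊕ q) = min(0.995, 1.000) = 0.995
((0 ∧ ¬(q ⊕ p)) → (p ∧ q)) ↔ (q ∧ (q ⊕ q)) = 1 − |1.000 − 0.995| = 1 − 0.005 = 0.995

0.995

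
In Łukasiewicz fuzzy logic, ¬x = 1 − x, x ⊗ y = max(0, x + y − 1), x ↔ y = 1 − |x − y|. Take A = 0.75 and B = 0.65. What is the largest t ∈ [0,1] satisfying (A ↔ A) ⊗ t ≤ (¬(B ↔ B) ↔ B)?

0.35

A ↔ A = 1 − |0.75 − 0.75| = 1 − 0.00 = 1.00
So the left factor is A ↔ A = 1.00.
B ↔ B = 1 − |0.65 − 0.65| = 1 − 0.00 = 1.00
¬(B ↔ B) = 1 − 1.00 = 0.00
¬(B ↔ B) ↔ B = 1 − |0.00 − 0.65| = 1 − 0.65 = 0.35
So the right-hand bound is ¬(B ↔ B) ↔ B = 0.35.
The residuum of the Łukasiewicz t-norm gives the supremum: min(1, 1 − 1.00 + 0.35).
1 − 1.00 + 0.35 = 0.35, so t = min(1, 0.35) = 0.35.
Check: 1.00 ⊗ 0.35 = max(0, 0.35) = 0.35 ≤ 0.35.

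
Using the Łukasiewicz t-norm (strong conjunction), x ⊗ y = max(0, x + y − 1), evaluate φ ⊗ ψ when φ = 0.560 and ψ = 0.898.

φ ⊗ ψ = max(0, 0.560 + 0.898 − 1) = max(0, 0.458) = 0.458
For comparison, the Gödel (minimum) t-norm min(x, y) would give 0.560.

0.458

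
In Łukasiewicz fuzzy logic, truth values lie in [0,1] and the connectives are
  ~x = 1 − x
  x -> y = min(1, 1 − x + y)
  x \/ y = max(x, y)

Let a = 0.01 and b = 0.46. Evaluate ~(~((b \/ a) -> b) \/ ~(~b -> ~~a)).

0.47

b \/ a = max(0.46, 0.01) = 0.46
(b \/ a) -> b = min(1, 1 − 0.46 + 0.46) = min(1, 1.00) = 1.00
~((b \/ a) -> b) = 1 − 1.00 = 0.00
~b = 1 − 0.46 = 0.54
~a = 1 − 0.01 = 0.99
~~a = 1 − 0.99 = 0.01
~b -> ~~a = min(1, 1 − 0.54 + 0.01) = min(1, 0.47) = 0.47
~(~b -> ~~a) = 1 − 0.47 = 0.53
~((b \/ a) -> b) \/ ~(~b -> ~~a) = max(0.00, 0.53) = 0.53
~(~((b \/ a) -> b) \/ ~(~b -> ~~a)) = 1 − 0.53 = 0.47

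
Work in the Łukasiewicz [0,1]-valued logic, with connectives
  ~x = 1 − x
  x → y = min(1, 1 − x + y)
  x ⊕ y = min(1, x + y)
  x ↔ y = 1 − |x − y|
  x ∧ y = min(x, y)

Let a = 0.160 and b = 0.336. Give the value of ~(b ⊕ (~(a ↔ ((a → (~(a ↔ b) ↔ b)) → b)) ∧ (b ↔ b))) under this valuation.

0.488

a ↔ b = 1 − |0.160 − 0.336| = 1 − 0.176 = 0.824
~(a ↔ b) = 1 − 0.824 = 0.176
~(a ↔ b) ↔ b = 1 − |0.176 − 0.336| = 1 − 0.160 = 0.840
a → (~(a ↔ b) ↔ b) = min(1, 1 − 0.160 + 0.840) = min(1, 1.680) = 1.000
(a → (~(a ↔ b) ↔ b)) → b = min(1, 1 − 1.000 + 0.336) = min(1, 0.336) = 0.336
a ↔ ((a → (~(a ↔ b) ↔ b)) → b) = 1 − |0.160 − 0.336| = 1 − 0.176 = 0.824
~(a ↔ ((a → (~(a ↔ b) ↔ b)) → b)) = 1 − 0.824 = 0.176
b ↔ b = 1 − |0.336 − 0.336| = 1 − 0.000 = 1.000
~(a ↔ ((a → (~(a ↔ b) ↔ b)) → b)) ∧ (b ↔ b) = min(0.176, 1.000) = 0.176
b ⊕ (~(a ↔ ((a → (~(a ↔ b) ↔ b)) → b)) ∧ (b ↔ b)) = min(1, 0.336 + 0.176) = min(1, 0.512) = 0.512
~(b ⊕ (~(a ↔ ((a → (~(a ↔ b) ↔ b)) → b)) ∧ (b ↔ b))) = 1 − 0.512 = 0.488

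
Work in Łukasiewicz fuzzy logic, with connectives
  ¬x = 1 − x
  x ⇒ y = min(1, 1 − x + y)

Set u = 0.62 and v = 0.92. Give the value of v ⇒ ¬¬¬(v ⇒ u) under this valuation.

0.38

v ⇒ u = min(1, 1 − 0.92 + 0.62) = min(1, 0.70) = 0.70
¬(v ⇒ u) = 1 − 0.70 = 0.30
¬¬(v ⇒ u) = 1 − 0.30 = 0.70
¬¬¬(v ⇒ u) = 1 − 0.70 = 0.30
v ⇒ ¬¬¬(v ⇒ u) = min(1, 1 − 0.92 + 0.30) = min(1, 0.38) = 0.38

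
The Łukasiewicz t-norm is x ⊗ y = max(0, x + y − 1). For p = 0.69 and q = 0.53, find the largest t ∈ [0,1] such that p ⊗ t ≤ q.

0.84

The residuum of the Łukasiewicz t-norm gives the supremum: min(1, 1 − 0.69 + 0.53).
1 − 0.69 + 0.53 = 0.84, so t = min(1, 0.84) = 0.84.
Check: 0.69 ⊗ 0.84 = max(0, 0.53) = 0.53 ≤ 0.53.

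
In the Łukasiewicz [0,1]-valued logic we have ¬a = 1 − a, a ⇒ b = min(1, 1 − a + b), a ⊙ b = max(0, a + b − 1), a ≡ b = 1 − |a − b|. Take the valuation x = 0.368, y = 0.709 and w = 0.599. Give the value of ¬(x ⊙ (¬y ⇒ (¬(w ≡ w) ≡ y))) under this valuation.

¬y = 1 − 0.709 = 0.291
w ≡ w = 1 − |0.599 − 0.599| = 1 − 0.000 = 1.000
¬(w ≡ w) = 1 − 1.000 = 0.000
¬(w ≡ w) ≡ y = 1 − |0.000 − 0.709| = 1 − 0.709 = 0.291
¬y ⇒ (¬(w ≡ w) ≡ y) = min(1, 1 − 0.291 + 0.291) = min(1, 1.000) = 1.000
x ⊙ (¬y ⇒ (¬(w ≡ w) ≡ y)) = max(0, 0.368 + 1.000 − 1) = max(0, 0.368) = 0.368
¬(x ⊙ (¬y ⇒ (¬(w ≡ w) ≡ y))) = 1 − 0.368 = 0.632

0.632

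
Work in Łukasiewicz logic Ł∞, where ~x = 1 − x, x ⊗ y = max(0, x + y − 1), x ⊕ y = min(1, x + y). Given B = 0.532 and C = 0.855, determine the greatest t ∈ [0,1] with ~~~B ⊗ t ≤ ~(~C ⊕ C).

0.532

~B = 1 − 0.532 = 0.468
~~B = 1 − 0.468 = 0.532
~~~B = 1 − 0.532 = 0.468
So the left factor is ~~~B = 0.468.
~C = 1 − 0.855 = 0.145
~C ⊕ C = min(1, 0.145 + 0.855) = min(1, 1.000) = 1.000
~(~C ⊕ C) = 1 − 1.000 = 0.000
So the right-hand bound is ~(~C ⊕ C) = 0.000.
The residuum of the Łukasiewicz t-norm gives the supremum: min(1, 1 − 0.468 + 0.000).
1 − 0.468 + 0.000 = 0.532, so t = min(1, 0.532) = 0.532.
Check: 0.468 ⊗ 0.532 = max(0, 0.000) = 0.000 ≤ 0.000.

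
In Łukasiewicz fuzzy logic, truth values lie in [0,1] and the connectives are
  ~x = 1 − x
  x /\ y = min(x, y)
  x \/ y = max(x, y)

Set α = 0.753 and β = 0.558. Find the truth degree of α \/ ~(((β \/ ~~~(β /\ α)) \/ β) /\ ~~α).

0.753

β /\ α = min(0.558, 0.753) = 0.558
~(β /\ α) = 1 − 0.558 = 0.442
~~(β /\ α) = 1 − 0.442 = 0.558
~~~(β /\ α) = 1 − 0.558 = 0.442
β \/ ~~~(β /\ α) = max(0.558, 0.442) = 0.558
(β \/ ~~~(β /\ α)) \/ β = max(0.558, 0.558) = 0.558
~α = 1 − 0.753 = 0.247
~~α = 1 − 0.247 = 0.753
((β \/ ~~~(β /\ α)) \/ β) /\ ~~α = min(0.558, 0.753) = 0.558
~(((β \/ ~~~(β /\ α)) \/ β) /\ ~~α) = 1 − 0.558 = 0.442
α \/ ~(((β \/ ~~~(β /\ α)) \/ β) /\ ~~α) = max(0.753, 0.442) = 0.753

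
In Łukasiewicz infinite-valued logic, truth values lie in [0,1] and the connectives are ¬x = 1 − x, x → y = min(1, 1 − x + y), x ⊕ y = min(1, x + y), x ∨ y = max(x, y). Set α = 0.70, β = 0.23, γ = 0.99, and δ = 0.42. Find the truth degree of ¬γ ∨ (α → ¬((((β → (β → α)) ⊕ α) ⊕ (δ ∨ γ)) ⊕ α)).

¬γ = 1 − 0.99 = 0.01
β → α = min(1, 1 − 0.23 + 0.70) = min(1, 1.47) = 1.00
β → (β → α) = min(1, 1 − 0.23 + 1.00) = min(1, 1.77) = 1.00
(β → (β → α)) ⊕ α = min(1, 1.00 + 0.70) = min(1, 1.70) = 1.00
δ ∨ γ = max(0.42, 0.99) = 0.99
((β → (β → α)) ⊕ α) ⊕ (δ ∨ γ) = min(1, 1.00 + 0.99) = min(1, 1.99) = 1.00
(((β → (β → α)) ⊕ α) ⊕ (δ ∨ γ)) ⊕ α = min(1, 1.00 + 0.70) = min(1, 1.70) = 1.00
¬((((β → (β → α)) ⊕ α) ⊕ (δ ∨ γ)) ⊕ α) = 1 − 1.00 = 0.00
α → ¬((((β → (β → α)) ⊕ α) ⊕ (δ ∨ γ)) ⊕ α) = min(1, 1 − 0.70 + 0.00) = min(1, 0.30) = 0.30
¬γ ∨ (α → ¬((((β → (β → α)) ⊕ α) ⊕ (δ ∨ γ)) ⊕ α)) = max(0.01, 0.30) = 0.30

0.30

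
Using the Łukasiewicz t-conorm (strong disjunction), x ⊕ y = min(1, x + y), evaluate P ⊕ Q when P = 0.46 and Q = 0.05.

0.51

P ⊕ Q = min(1, 0.46 + 0.05) = min(1, 0.51) = 0.51
For comparison, the Gödel t-conorm max(x, y) would give 0.46.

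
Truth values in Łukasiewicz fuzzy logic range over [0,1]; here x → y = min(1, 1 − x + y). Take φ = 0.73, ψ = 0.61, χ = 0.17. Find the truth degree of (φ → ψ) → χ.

φ → ψ = min(1, 1 − 0.73 + 0.61) = min(1, 0.88) = 0.88
(φ → ψ) → χ = min(1, 1 − 0.88 + 0.17) = min(1, 0.29) = 0.29

0.29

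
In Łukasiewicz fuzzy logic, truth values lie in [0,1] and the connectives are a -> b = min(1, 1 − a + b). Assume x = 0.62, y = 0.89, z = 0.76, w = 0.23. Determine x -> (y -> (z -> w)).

z -> w = min(1, 1 − 0.76 + 0.23) = min(1, 0.47) = 0.47
y -> (z -> w) = min(1, 1 − 0.89 + 0.47) = min(1, 0.58) = 0.58
x -> (y -> (z -> w)) = min(1, 1 − 0.62 + 0.58) = min(1, 0.96) = 0.96

0.96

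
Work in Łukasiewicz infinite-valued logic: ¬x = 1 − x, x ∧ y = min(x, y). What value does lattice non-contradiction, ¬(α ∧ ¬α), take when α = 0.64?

0.64

¬α = 1 − 0.64 = 0.36
α ∧ ¬α = min(0.64, 0.36) = 0.36
¬(α ∧ ¬α) = 1 − 0.36 = 0.64
(The value 0.64 < 1 shows this instance is not satisfied; not a Ł∞-tautology — its value is 1 − min(a, 1−a).)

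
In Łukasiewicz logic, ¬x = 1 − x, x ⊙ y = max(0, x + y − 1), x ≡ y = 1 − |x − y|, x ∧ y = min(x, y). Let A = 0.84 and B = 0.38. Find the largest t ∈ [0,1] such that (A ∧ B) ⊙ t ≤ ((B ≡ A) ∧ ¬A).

0.78

A ∧ B = min(0.84, 0.38) = 0.38
So the left factor is A ∧ B = 0.38.
B ≡ A = 1 − |0.38 − 0.84| = 1 − 0.46 = 0.54
¬A = 1 − 0.84 = 0.16
(B ≡ A) ∧ ¬A = min(0.54, 0.16) = 0.16
So the right-hand bound is (B ≡ A) ∧ ¬A = 0.16.
The residuum of the Łukasiewicz t-norm gives the supremum: min(1, 1 − 0.38 + 0.16).
1 − 0.38 + 0.16 = 0.78, so t = min(1, 0.78) = 0.78.
Check: 0.38 ⊙ 0.78 = max(0, 0.16) = 0.16 ≤ 0.16.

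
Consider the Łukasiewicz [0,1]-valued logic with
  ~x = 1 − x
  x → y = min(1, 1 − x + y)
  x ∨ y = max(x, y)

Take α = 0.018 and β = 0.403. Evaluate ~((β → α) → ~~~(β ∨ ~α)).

0.597

β → α = min(1, 1 − 0.403 + 0.018) = min(1, 0.615) = 0.615
~α = 1 − 0.018 = 0.982
β ∨ ~α = max(0.403, 0.982) = 0.982
~(β ∨ ~α) = 1 − 0.982 = 0.018
~~(β ∨ ~α) = 1 − 0.018 = 0.982
~~~(β ∨ ~α) = 1 − 0.982 = 0.018
(β → α) → ~~~(β ∨ ~α) = min(1, 1 − 0.615 + 0.018) = min(1, 0.403) = 0.403
~((β → α) → ~~~(β ∨ ~α)) = 1 − 0.403 = 0.597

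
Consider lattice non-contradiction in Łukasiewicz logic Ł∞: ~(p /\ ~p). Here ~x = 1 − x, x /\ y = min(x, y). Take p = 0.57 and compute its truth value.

0.57

~p = 1 − 0.57 = 0.43
p /\ ~p = min(0.57, 0.43) = 0.43
~(p /\ ~p) = 1 − 0.43 = 0.57
(The value 0.57 < 1 shows this instance is not satisfied; not a Ł∞-tautology — its value is 1 − min(a, 1−a).)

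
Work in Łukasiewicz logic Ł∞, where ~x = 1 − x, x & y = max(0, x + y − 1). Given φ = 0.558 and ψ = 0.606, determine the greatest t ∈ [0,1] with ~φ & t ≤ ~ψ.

~φ = 1 − 0.558 = 0.442
So the left factor is ~φ = 0.442.
~ψ = 1 − 0.606 = 0.394
So the right-hand bound is ~ψ = 0.394.
The residuum of the Łukasiewicz t-norm gives the supremum: min(1, 1 − 0.442 + 0.394).
1 − 0.442 + 0.394 = 0.952, so t = min(1, 0.952) = 0.952.
Check: 0.442 & 0.952 = max(0, 0.394) = 0.394 ≤ 0.394.

0.952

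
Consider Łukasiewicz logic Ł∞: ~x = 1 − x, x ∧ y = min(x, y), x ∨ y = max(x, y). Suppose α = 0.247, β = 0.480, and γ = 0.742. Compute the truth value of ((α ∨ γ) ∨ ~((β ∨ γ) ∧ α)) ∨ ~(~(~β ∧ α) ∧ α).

0.753

α ∨ γ = max(0.247, 0.742) = 0.742
β ∨ γ = max(0.480, 0.742) = 0.742
(β ∨ γ) ∧ α = min(0.742, 0.247) = 0.247
~((β ∨ γ) ∧ α) = 1 − 0.247 = 0.753
(α ∨ γ) ∨ ~((β ∨ γ) ∧ α) = max(0.742, 0.753) = 0.753
~β = 1 − 0.480 = 0.520
~β ∧ α = min(0.520, 0.247) = 0.247
~(~β ∧ α) = 1 − 0.247 = 0.753
~(~β ∧ α) ∧ α = min(0.753, 0.247) = 0.247
~(~(~β ∧ α) ∧ α) = 1 − 0.247 = 0.753
((α ∨ γ) ∨ ~((β ∨ γ) ∧ α)) ∨ ~(~(~β ∧ α) ∧ α) = max(0.753, 0.753) = 0.753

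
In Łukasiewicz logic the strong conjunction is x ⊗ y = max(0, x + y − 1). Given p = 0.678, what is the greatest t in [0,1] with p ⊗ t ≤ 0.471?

The residuum of the Łukasiewicz t-norm gives the supremum: min(1, 1 − 0.678 + 0.471).
1 − 0.678 + 0.471 = 0.793, so t = min(1, 0.793) = 0.793.
Check: 0.678 ⊗ 0.793 = max(0, 0.471) = 0.471 ≤ 0.471.

0.793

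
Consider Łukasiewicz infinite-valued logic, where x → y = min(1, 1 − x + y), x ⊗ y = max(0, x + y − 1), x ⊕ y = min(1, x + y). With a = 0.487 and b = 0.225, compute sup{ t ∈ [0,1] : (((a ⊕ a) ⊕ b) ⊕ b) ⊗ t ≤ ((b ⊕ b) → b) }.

a ⊕ a = min(1, 0.487 + 0.487) = min(1, 0.974) = 0.974
(a ⊕ a) ⊕ b = min(1, 0.974 + 0.225) = min(1, 1.199) = 1.000
((a ⊕ a) ⊕ b) ⊕ b = min(1, 1.000 + 0.225) = min(1, 1.225) = 1.000
So the left factor is ((a ⊕ a) ⊕ b) ⊕ b = 1.000.
b ⊕ b = min(1, 0.225 + 0.225) = min(1, 0.450) = 0.450
(b ⊕ b) → b = min(1, 1 − 0.450 + 0.225) = min(1, 0.775) = 0.775
So the right-hand bound is (b ⊕ b) → b = 0.775.
The residuum of the Łukasiewicz t-norm gives the supremum: min(1, 1 − 1.000 + 0.775).
1 − 1.000 + 0.775 = 0.775, so t = min(1, 0.775) = 0.775.
Check: 1.000 ⊗ 0.775 = max(0, 0.775) = 0.775 ≤ 0.775.

0.775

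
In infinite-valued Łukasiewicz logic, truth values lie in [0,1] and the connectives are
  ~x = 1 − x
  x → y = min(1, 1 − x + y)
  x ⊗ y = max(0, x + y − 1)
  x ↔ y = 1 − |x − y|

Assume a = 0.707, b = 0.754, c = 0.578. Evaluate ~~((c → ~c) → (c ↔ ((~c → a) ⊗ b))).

~c = 1 − 0.578 = 0.422
c → ~c = min(1, 1 − 0.578 + 0.422) = min(1, 0.844) = 0.844
~c → a = min(1, 1 − 0.422 + 0.707) = min(1, 1.285) = 1.000
(~c → a) ⊗ b = max(0, 1.000 + 0.754 − 1) = max(0, 0.754) = 0.754
c ↔ ((~c → a) ⊗ b) = 1 − |0.578 − 0.754| = 1 − 0.176 = 0.824
(c → ~c) → (c ↔ ((~c → a) ⊗ b)) = min(1, 1 − 0.844 + 0.824) = min(1, 0.980) = 0.980
~((c → ~c) → (c ↔ ((~c → a) ⊗ b))) = 1 − 0.980 = 0.020
~~((c → ~c) → (c ↔ ((~c → a) ⊗ b))) = 1 − 0.020 = 0.980

0.980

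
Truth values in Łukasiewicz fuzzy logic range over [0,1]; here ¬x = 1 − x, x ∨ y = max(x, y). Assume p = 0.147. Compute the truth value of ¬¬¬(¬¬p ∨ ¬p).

¬p = 1 − 0.147 = 0.853
¬¬p = 1 − 0.853 = 0.147
¬¬p ∨ ¬p = max(0.147, 0.853) = 0.853
¬(¬¬p ∨ ¬p) = 1 − 0.853 = 0.147
¬¬(¬¬p ∨ ¬p) = 1 − 0.147 = 0.853
¬¬¬(¬¬p ∨ ¬p) = 1 − 0.853 = 0.147

0.147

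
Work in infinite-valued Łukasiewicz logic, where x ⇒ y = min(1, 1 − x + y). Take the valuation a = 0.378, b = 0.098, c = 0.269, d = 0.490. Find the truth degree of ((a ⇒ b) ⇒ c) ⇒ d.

a ⇒ b = min(1, 1 − 0.378 + 0.098) = min(1, 0.720) = 0.720
(a ⇒ b) ⇒ c = min(1, 1 − 0.720 + 0.269) = min(1, 0.549) = 0.549
((a ⇒ b) ⇒ c) ⇒ d = min(1, 1 − 0.549 + 0.490) = min(1, 0.941) = 0.941

0.941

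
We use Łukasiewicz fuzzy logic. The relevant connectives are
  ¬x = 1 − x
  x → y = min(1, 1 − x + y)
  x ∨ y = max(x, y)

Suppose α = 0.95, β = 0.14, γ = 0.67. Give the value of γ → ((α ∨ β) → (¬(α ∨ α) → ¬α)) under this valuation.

α ∨ β = max(0.95, 0.14) = 0.95
α ∨ α = max(0.95, 0.95) = 0.95
¬(α ∨ α) = 1 − 0.95 = 0.05
¬α = 1 − 0.95 = 0.05
¬(α ∨ α) → ¬α = min(1, 1 − 0.05 + 0.05) = min(1, 1.00) = 1.00
(α ∨ β) → (¬(α ∨ α) → ¬α) = min(1, 1 − 0.95 + 1.00) = min(1, 1.05) = 1.00
γ → ((α ∨ β) → (¬(α ∨ α) → ¬α)) = min(1, 1 − 0.67 + 1.00) = min(1, 1.33) = 1.00

1.00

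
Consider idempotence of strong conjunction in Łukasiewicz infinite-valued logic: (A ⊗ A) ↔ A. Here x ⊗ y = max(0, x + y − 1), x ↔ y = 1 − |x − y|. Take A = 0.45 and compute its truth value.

0.55

A ⊗ A = max(0, 0.45 + 0.45 − 1) = max(0, -0.10) = 0.00
(A ⊗ A) ↔ A = 1 − |0.00 − 0.45| = 1 − 0.45 = 0.55
(The value 0.55 < 1 shows this instance is not satisfied; fails in Ł∞ since a ⊗ a = max(0, 2a−1) ≠ a in general.)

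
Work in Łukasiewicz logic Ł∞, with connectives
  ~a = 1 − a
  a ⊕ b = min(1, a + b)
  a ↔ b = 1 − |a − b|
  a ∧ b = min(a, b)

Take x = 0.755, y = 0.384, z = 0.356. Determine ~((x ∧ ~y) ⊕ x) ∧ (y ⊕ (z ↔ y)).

~y = 1 − 0.384 = 0.616
x ∧ ~y = min(0.755, 0.616) = 0.616
(x ∧ ~y) ⊕ x = min(1, 0.616 + 0.755) = min(1, 1.371) = 1.000
~((x ∧ ~y) ⊕ x) = 1 − 1.000 = 0.000
z ↔ y = 1 − |0.356 − 0.384| = 1 − 0.028 = 0.972
y ⊕ (z ↔ y) = min(1, 0.384 + 0.972) = min(1, 1.356) = 1.000
~((x ∧ ~y) ⊕ x) ∧ (y ⊕ (z ↔ y)) = min(0.000, 1.000) = 0.000

0.000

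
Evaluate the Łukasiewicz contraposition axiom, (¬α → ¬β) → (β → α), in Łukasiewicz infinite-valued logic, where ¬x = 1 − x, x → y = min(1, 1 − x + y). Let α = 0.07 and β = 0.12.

1.00

¬α = 1 − 0.07 = 0.93
¬β = 1 − 0.12 = 0.88
¬α → ¬β = min(1, 1 − 0.93 + 0.88) = min(1, 0.95) = 0.95
β → α = min(1, 1 − 0.12 + 0.07) = min(1, 0.95) = 0.95
(¬α → ¬β) → (β → α) = min(1, 1 − 0.95 + 0.95) = min(1, 1.00) = 1.00
(As expected: an axiom of Ł∞, always 1.)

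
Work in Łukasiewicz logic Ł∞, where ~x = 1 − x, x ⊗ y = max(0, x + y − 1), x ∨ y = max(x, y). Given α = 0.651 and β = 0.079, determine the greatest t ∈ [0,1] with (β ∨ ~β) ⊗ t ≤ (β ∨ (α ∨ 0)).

~β = 1 − 0.079 = 0.921
β ∨ ~β = max(0.079, 0.921) = 0.921
So the left factor is β ∨ ~β = 0.921.
α ∨ 0 = max(0.651, 0.000) = 0.651
β ∨ (α ∨ 0) = max(0.079, 0.651) = 0.651
So the right-hand bound is β ∨ (α ∨ 0) = 0.651.
The residuum of the Łukasiewicz t-norm gives the supremum: min(1, 1 − 0.921 + 0.651).
1 − 0.921 + 0.651 = 0.730, so t = min(1, 0.730) = 0.730.
Check: 0.921 ⊗ 0.730 = max(0, 0.651) = 0.651 ≤ 0.651.

0.730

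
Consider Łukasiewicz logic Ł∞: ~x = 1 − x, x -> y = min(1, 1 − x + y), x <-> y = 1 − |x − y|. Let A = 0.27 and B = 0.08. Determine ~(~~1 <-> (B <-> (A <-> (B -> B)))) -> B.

0.89

~1 = 1 − 1.00 = 0.00
~~1 = 1 − 0.00 = 1.00
B -> B = min(1, 1 − 0.08 + 0.08) = min(1, 1.00) = 1.00
A <-> (B -> B) = 1 − |0.27 − 1.00| = 1 − 0.73 = 0.27
B <-> (A <-> (B -> B)) = 1 − |0.08 − 0.27| = 1 − 0.19 = 0.81
~~1 <-> (B <-> (A <-> (B -> B))) = 1 − |1.00 − 0.81| = 1 − 0.19 = 0.81
~(~~1 <-> (B <-> (A <-> (B -> B)))) = 1 − 0.81 = 0.19
~(~~1 <-> (B <-> (A <-> (B -> B)))) -> B = min(1, 1 − 0.19 + 0.08) = min(1, 0.89) = 0.89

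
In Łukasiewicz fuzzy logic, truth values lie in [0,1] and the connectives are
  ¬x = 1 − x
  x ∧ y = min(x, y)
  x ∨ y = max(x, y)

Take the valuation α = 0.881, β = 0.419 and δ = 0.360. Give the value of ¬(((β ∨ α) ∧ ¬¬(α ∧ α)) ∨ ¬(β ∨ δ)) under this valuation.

0.119

β ∨ α = max(0.419, 0.881) = 0.881
α ∧ α = min(0.881, 0.881) = 0.881
¬(α ∧ α) = 1 − 0.881 = 0.119
¬¬(α ∧ α) = 1 − 0.119 = 0.881
(β ∨ α) ∧ ¬¬(α ∧ α) = min(0.881, 0.881) = 0.881
β ∨ δ = max(0.419, 0.360) = 0.419
¬(β ∨ δ) = 1 − 0.419 = 0.581
((β ∨ α) ∧ ¬¬(α ∧ α)) ∨ ¬(β ∨ δ) = max(0.881, 0.581) = 0.881
¬(((β ∨ α) ∧ ¬¬(α ∧ α)) ∨ ¬(β ∨ δ)) = 1 − 0.881 = 0.119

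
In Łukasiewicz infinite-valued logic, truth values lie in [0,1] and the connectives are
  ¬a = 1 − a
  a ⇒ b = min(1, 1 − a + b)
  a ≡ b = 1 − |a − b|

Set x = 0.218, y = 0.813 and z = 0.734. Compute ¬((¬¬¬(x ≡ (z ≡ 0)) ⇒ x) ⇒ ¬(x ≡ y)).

0.405

z ≡ 0 = 1 − |0.734 − 0.000| = 1 − 0.734 = 0.266
x ≡ (z ≡ 0) = 1 − |0.218 − 0.266| = 1 − 0.048 = 0.952
¬(x ≡ (z ≡ 0)) = 1 − 0.952 = 0.048
¬¬(x ≡ (z ≡ 0)) = 1 − 0.048 = 0.952
¬¬¬(x ≡ (z ≡ 0)) = 1 − 0.952 = 0.048
¬¬¬(x ≡ (z ≡ 0)) ⇒ x = min(1, 1 − 0.048 + 0.218) = min(1, 1.170) = 1.000
x ≡ y = 1 − |0.218 − 0.813| = 1 − 0.595 = 0.405
¬(x ≡ y) = 1 − 0.405 = 0.595
(¬¬¬(x ≡ (z ≡ 0)) ⇒ x) ⇒ ¬(x ≡ y) = min(1, 1 − 1.000 + 0.595) = min(1, 0.595) = 0.595
¬((¬¬¬(x ≡ (z ≡ 0)) ⇒ x) ⇒ ¬(x ≡ y)) = 1 − 0.595 = 0.405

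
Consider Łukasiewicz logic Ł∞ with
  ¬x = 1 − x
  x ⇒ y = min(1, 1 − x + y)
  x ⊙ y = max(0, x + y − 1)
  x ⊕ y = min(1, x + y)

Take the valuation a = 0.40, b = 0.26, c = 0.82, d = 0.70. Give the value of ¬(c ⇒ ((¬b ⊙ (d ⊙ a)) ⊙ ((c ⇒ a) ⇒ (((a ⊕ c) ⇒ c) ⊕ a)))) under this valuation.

¬b = 1 − 0.26 = 0.74
d ⊙ a = max(0, 0.70 + 0.40 − 1) = max(0, 0.10) = 0.10
¬b ⊙ (d ⊙ a) = max(0, 0.74 + 0.10 − 1) = max(0, -0.16) = 0.00
c ⇒ a = min(1, 1 − 0.82 + 0.40) = min(1, 0.58) = 0.58
a ⊕ c = min(1, 0.40 + 0.82) = min(1, 1.22) = 1.00
(a ⊕ c) ⇒ c = min(1, 1 − 1.00 + 0.82) = min(1, 0.82) = 0.82
((a ⊕ c) ⇒ c) ⊕ a = min(1, 0.82 + 0.40) = min(1, 1.22) = 1.00
(c ⇒ a) ⇒ (((a ⊕ c) ⇒ c) ⊕ a) = min(1, 1 − 0.58 + 1.00) = min(1, 1.42) = 1.00
(¬b ⊙ (d ⊙ a)) ⊙ ((c ⇒ a) ⇒ (((a ⊕ c) ⇒ c) ⊕ a)) = max(0, 0.00 + 1.00 − 1) = max(0, 0.00) = 0.00
c ⇒ ((¬b ⊙ (d ⊙ a)) ⊙ ((c ⇒ a) ⇒ (((a ⊕ c) ⇒ c) ⊕ a))) = min(1, 1 − 0.82 + 0.00) = min(1, 0.18) = 0.18
¬(c ⇒ ((¬b ⊙ (d ⊙ a)) ⊙ ((c ⇒ a) ⇒ (((a ⊕ c) ⇒ c) ⊕ a)))) = 1 − 0.18 = 0.82

0.82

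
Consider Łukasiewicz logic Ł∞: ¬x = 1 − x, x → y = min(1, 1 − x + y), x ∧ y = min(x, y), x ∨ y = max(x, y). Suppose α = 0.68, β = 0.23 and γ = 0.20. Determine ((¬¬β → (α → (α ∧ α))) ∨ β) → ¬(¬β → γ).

0.57

¬β = 1 − 0.23 = 0.77
¬¬β = 1 − 0.77 = 0.23
α ∧ α = min(0.68, 0.68) = 0.68
α → (α ∧ α) = min(1, 1 − 0.68 + 0.68) = min(1, 1.00) = 1.00
¬¬β → (α → (α ∧ α)) = min(1, 1 − 0.23 + 1.00) = min(1, 1.77) = 1.00
(¬¬β → (α → (α ∧ α))) ∨ β = max(1.00, 0.23) = 1.00
¬β → γ = min(1, 1 − 0.77 + 0.20) = min(1, 0.43) = 0.43
¬(¬β → γ) = 1 − 0.43 = 0.57
((¬¬β → (α → (α ∧ α))) ∨ β) → ¬(¬β → γ) = min(1, 1 − 1.00 + 0.57) = min(1, 0.57) = 0.57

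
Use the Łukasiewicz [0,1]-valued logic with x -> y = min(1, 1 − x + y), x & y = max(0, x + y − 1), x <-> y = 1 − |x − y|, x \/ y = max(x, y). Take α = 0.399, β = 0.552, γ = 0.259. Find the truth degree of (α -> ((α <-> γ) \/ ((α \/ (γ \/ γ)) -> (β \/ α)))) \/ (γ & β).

1.000

α <-> γ = 1 − |0.399 − 0.259| = 1 − 0.140 = 0.860
γ \/ γ = max(0.259, 0.259) = 0.259
α \/ (γ \/ γ) = max(0.399, 0.259) = 0.399
β \/ α = max(0.552, 0.399) = 0.552
(α \/ (γ \/ γ)) -> (β \/ α) = min(1, 1 − 0.399 + 0.552) = min(1, 1.153) = 1.000
(α <-> γ) \/ ((α \/ (γ \/ γ)) -> (β \/ α)) = max(0.860, 1.000) = 1.000
α -> ((α <-> γ) \/ ((α \/ (γ \/ γ)) -> (β \/ α))) = min(1, 1 − 0.399 + 1.000) = min(1, 1.601) = 1.000
γ & β = max(0, 0.259 + 0.552 − 1) = max(0, -0.189) = 0.000
(α -> ((α <-> γ) \/ ((α \/ (γ \/ γ)) -> (β \/ α)))) \/ (γ & β) = max(1.000, 0.000) = 1.000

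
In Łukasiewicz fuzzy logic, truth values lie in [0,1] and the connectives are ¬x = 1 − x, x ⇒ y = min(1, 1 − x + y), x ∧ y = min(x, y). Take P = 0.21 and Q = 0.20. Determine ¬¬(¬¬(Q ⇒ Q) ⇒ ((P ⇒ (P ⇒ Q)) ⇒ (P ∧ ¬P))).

Q ⇒ Q = min(1, 1 − 0.20 + 0.20) = min(1, 1.00) = 1.00
¬(Q ⇒ Q) = 1 − 1.00 = 0.00
¬¬(Q ⇒ Q) = 1 − 0.00 = 1.00
P ⇒ Q = min(1, 1 − 0.21 + 0.20) = min(1, 0.99) = 0.99
P ⇒ (P ⇒ Q) = min(1, 1 − 0.21 + 0.99) = min(1, 1.78) = 1.00
¬P = 1 − 0.21 = 0.79
P ∧ ¬P = min(0.21, 0.79) = 0.21
(P ⇒ (P ⇒ Q)) ⇒ (P ∧ ¬P) = min(1, 1 − 1.00 + 0.21) = min(1, 0.21) = 0.21
¬¬(Q ⇒ Q) ⇒ ((P ⇒ (P ⇒ Q)) ⇒ (P ∧ ¬P)) = min(1, 1 − 1.00 + 0.21) = min(1, 0.21) = 0.21
¬(¬¬(Q ⇒ Q) ⇒ ((P ⇒ (P ⇒ Q)) ⇒ (P ∧ ¬P))) = 1 − 0.21 = 0.79
¬¬(¬¬(Q ⇒ Q) ⇒ ((P ⇒ (P ⇒ Q)) ⇒ (P ∧ ¬P))) = 1 − 0.79 = 0.21

0.21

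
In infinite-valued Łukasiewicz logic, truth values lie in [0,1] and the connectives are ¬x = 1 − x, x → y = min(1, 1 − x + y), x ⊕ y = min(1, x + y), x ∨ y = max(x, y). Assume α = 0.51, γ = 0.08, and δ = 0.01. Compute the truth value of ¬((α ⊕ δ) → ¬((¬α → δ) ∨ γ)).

α ⊕ δ = min(1, 0.51 + 0.01) = min(1, 0.52) = 0.52
¬α = 1 − 0.51 = 0.49
¬α → δ = min(1, 1 − 0.49 + 0.01) = min(1, 0.52) = 0.52
(¬α → δ) ∨ γ = max(0.52, 0.08) = 0.52
¬((¬α → δ) ∨ γ) = 1 − 0.52 = 0.48
(α ⊕ δ) → ¬((¬α → δ) ∨ γ) = min(1, 1 − 0.52 + 0.48) = min(1, 0.96) = 0.96
¬((α ⊕ δ) → ¬((¬α → δ) ∨ γ)) = 1 − 0.96 = 0.04

0.04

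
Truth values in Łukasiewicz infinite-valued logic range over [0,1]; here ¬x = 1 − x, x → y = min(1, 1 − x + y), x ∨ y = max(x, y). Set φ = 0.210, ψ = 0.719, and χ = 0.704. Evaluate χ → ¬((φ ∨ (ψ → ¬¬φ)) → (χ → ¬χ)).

¬φ = 1 − 0.210 = 0.790
¬¬φ = 1 − 0.790 = 0.210
ψ → ¬¬φ = min(1, 1 − 0.719 + 0.210) = min(1, 0.491) = 0.491
φ ∨ (ψ → ¬¬φ) = max(0.210, 0.491) = 0.491
¬χ = 1 − 0.704 = 0.296
χ → ¬χ = min(1, 1 − 0.704 + 0.296) = min(1, 0.592) = 0.592
(φ ∨ (ψ → ¬¬φ)) → (χ → ¬χ) = min(1, 1 − 0.491 + 0.592) = min(1, 1.101) = 1.000
¬((φ ∨ (ψ → ¬¬φ)) → (χ → ¬χ)) = 1 − 1.000 = 0.000
χ → ¬((φ ∨ (ψ → ¬¬φ)) → (χ → ¬χ)) = min(1, 1 − 0.704 + 0.000) = min(1, 0.296) = 0.296

0.296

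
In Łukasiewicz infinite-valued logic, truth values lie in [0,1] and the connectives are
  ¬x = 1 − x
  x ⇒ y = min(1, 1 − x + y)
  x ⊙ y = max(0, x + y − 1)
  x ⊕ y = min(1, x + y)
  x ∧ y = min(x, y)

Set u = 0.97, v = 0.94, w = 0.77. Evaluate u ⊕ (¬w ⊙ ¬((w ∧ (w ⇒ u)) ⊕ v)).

¬w = 1 − 0.77 = 0.23
w ⇒ u = min(1, 1 − 0.77 + 0.97) = min(1, 1.20) = 1.00
w ∧ (w ⇒ u) = min(0.77, 1.00) = 0.77
(w ∧ (w ⇒ u)) ⊕ v = min(1, 0.77 + 0.94) = min(1, 1.71) = 1.00
¬((w ∧ (w ⇒ u)) ⊕ v) = 1 − 1.00 = 0.00
¬w ⊙ ¬((w ∧ (w ⇒ u)) ⊕ v) = max(0, 0.23 + 0.00 − 1) = max(0, -0.77) = 0.00
u ⊕ (¬w ⊙ ¬((w ∧ (w ⇒ u)) ⊕ v)) = min(1, 0.97 + 0.00) = min(1, 0.97) = 0.97

0.97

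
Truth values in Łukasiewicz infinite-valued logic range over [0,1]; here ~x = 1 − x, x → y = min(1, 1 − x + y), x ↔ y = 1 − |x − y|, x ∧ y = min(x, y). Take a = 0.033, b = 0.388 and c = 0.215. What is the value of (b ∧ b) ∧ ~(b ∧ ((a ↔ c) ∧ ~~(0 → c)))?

0.388

b ∧ b = min(0.388, 0.388) = 0.388
a ↔ c = 1 − |0.033 − 0.215| = 1 − 0.182 = 0.818
0 → c = min(1, 1 − 0.000 + 0.215) = min(1, 1.215) = 1.000
~(0 → c) = 1 − 1.000 = 0.000
~~(0 → c) = 1 − 0.000 = 1.000
(a ↔ c) ∧ ~~(0 → c) = min(0.818, 1.000) = 0.818
b ∧ ((a ↔ c) ∧ ~~(0 → c)) = min(0.388, 0.818) = 0.388
~(b ∧ ((a ↔ c) ∧ ~~(0 → c))) = 1 − 0.388 = 0.612
(b ∧ b) ∧ ~(b ∧ ((a ↔ c) ∧ ~~(0 → c))) = min(0.388, 0.612) = 0.388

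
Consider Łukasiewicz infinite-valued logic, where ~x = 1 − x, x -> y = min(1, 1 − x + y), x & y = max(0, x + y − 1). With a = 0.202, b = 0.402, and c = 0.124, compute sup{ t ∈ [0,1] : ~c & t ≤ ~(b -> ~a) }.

~c = 1 − 0.124 = 0.876
So the left factor is ~c = 0.876.
~a = 1 − 0.202 = 0.798
b -> ~a = min(1, 1 − 0.402 + 0.798) = min(1, 1.396) = 1.000
~(b -> ~a) = 1 − 1.000 = 0.000
So the right-hand bound is ~(b -> ~a) = 0.000.
The residuum of the Łukasiewicz t-norm gives the supremum: min(1, 1 − 0.876 + 0.000).
1 − 0.876 + 0.000 = 0.124, so t = min(1, 0.124) = 0.124.
Check: 0.876 & 0.124 = max(0, 0.000) = 0.000 ≤ 0.000.

0.124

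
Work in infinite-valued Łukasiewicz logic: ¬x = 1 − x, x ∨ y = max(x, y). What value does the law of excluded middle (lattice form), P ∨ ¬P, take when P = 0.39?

0.61

¬P = 1 − 0.39 = 0.61
P ∨ ¬P = max(0.39, 0.61) = 0.61
(The value 0.61 < 1 shows this instance is not satisfied; not a Ł∞-tautology — its value is max(a, 1−a).)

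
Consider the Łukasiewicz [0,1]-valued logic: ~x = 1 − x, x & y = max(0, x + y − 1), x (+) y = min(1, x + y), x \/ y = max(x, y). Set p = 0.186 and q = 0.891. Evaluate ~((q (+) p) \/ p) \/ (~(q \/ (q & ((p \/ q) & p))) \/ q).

q (+) p = min(1, 0.891 + 0.186) = min(1, 1.077) = 1.000
(q (+) p) \/ p = max(1.000, 0.186) = 1.000
~((q (+) p) \/ p) = 1 − 1.000 = 0.000
p \/ q = max(0.186, 0.891) = 0.891
(p \/ q) & p = max(0, 0.891 + 0.186 − 1) = max(0, 0.077) = 0.077
q & ((p \/ q) & p) = max(0, 0.891 + 0.077 − 1) = max(0, -0.032) = 0.000
q \/ (q & ((p \/ q) & p)) = max(0.891, 0.000) = 0.891
~(q \/ (q & ((p \/ q) & p))) = 1 − 0.891 = 0.109
~(q \/ (q & ((p \/ q) & p))) \/ q = max(0.109, 0.891) = 0.891
~((q (+) p) \/ p) \/ (~(q \/ (q & ((p \/ q) & p))) \/ q) = max(0.000, 0.891) = 0.891

0.891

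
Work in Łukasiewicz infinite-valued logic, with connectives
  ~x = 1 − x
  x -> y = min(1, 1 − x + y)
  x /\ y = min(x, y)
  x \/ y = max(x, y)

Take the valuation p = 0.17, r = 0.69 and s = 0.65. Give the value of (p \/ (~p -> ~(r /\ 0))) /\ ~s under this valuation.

0.35

~p = 1 − 0.17 = 0.83
r /\ 0 = min(0.69, 0.00) = 0.00
~(r /\ 0) = 1 − 0.00 = 1.00
~p -> ~(r /\ 0) = min(1, 1 − 0.83 + 1.00) = min(1, 1.17) = 1.00
p \/ (~p -> ~(r /\ 0)) = max(0.17, 1.00) = 1.00
~s = 1 − 0.65 = 0.35
(p \/ (~p -> ~(r /\ 0))) /\ ~s = min(1.00, 0.35) = 0.35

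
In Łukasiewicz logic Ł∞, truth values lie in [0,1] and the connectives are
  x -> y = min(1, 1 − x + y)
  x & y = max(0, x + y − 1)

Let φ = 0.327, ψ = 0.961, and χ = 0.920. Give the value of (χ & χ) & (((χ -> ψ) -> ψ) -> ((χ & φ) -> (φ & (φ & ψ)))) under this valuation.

χ & χ = max(0, 0.920 + 0.920 − 1) = max(0, 0.840) = 0.840
χ -> ψ = min(1, 1 − 0.920 + 0.961) = min(1, 1.041) = 1.000
(χ -> ψ) -> ψ = min(1, 1 − 1.000 + 0.961) = min(1, 0.961) = 0.961
χ & φ = max(0, 0.920 + 0.327 − 1) = max(0, 0.247) = 0.247
φ & ψ = max(0, 0.327 + 0.961 − 1) = max(0, 0.288) = 0.288
φ & (φ & ψ) = max(0, 0.327 + 0.288 − 1) = max(0, -0.385) = 0.000
(χ & φ) -> (φ & (φ & ψ)) = min(1, 1 − 0.247 + 0.000) = min(1, 0.753) = 0.753
((χ -> ψ) -> ψ) -> ((χ & φ) -> (φ & (φ & ψ))) = min(1, 1 − 0.961 + 0.753) = min(1, 0.792) = 0.792
(χ & χ) & (((χ -> ψ) -> ψ) -> ((χ & φ) -> (φ & (φ & ψ)))) = max(0, 0.840 + 0.792 − 1) = max(0, 0.632) = 0.632

0.632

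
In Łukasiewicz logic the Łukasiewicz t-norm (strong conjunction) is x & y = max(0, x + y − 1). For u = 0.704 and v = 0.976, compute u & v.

u & v = max(0, 0.704 + 0.976 − 1) = max(0, 0.680) = 0.680
For comparison, the Gödel (minimum) t-norm min(x, y) would give 0.704.

0.680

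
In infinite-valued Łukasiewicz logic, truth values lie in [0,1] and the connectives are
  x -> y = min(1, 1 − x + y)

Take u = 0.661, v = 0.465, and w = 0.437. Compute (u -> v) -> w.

0.633

u -> v = min(1, 1 − 0.661 + 0.465) = min(1, 0.804) = 0.804
(u -> v) -> w = min(1, 1 − 0.804 + 0.437) = min(1, 0.633) = 0.633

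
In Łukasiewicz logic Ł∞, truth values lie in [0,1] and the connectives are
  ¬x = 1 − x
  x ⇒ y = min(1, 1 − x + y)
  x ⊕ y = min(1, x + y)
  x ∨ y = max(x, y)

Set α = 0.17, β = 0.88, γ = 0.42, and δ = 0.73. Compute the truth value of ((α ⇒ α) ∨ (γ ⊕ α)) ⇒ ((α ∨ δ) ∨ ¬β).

0.73

α ⇒ α = min(1, 1 − 0.17 + 0.17) = min(1, 1.00) = 1.00
γ ⊕ α = min(1, 0.42 + 0.17) = min(1, 0.59) = 0.59
(α ⇒ α) ∨ (γ ⊕ α) = max(1.00, 0.59) = 1.00
α ∨ δ = max(0.17, 0.73) = 0.73
¬β = 1 − 0.88 = 0.12
(α ∨ δ) ∨ ¬β = max(0.73, 0.12) = 0.73
((α ⇒ α) ∨ (γ ⊕ α)) ⇒ ((α ∨ δ) ∨ ¬β) = min(1, 1 − 1.00 + 0.73) = min(1, 0.73) = 0.73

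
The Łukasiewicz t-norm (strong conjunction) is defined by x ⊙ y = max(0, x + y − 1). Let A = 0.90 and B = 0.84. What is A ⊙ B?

A ⊙ B = max(0, 0.90 + 0.84 − 1) = max(0, 0.74) = 0.74
For comparison, the Gödel (minimum) t-norm min(x, y) would give 0.84.

0.74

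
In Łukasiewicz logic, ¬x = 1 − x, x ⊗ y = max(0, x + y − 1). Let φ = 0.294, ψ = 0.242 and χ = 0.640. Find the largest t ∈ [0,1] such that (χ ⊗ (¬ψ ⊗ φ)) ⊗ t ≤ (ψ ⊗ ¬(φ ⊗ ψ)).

¬ψ = 1 − 0.242 = 0.758
¬ψ ⊗ φ = max(0, 0.758 + 0.294 − 1) = max(0, 0.052) = 0.052
χ ⊗ (¬ψ ⊗ φ) = max(0, 0.640 + 0.052 − 1) = max(0, -0.308) = 0.000
So the left factor is χ ⊗ (¬ψ ⊗ φ) = 0.000.
φ ⊗ ψ = max(0, 0.294 + 0.242 − 1) = max(0, -0.464) = 0.000
¬(φ ⊗ ψ) = 1 − 0.000 = 1.000
ψ ⊗ ¬(φ ⊗ ψ) = max(0, 0.242 + 1.000 − 1) = max(0, 0.242) = 0.242
So the right-hand bound is ψ ⊗ ¬(φ ⊗ ψ) = 0.242.
The residuum of the Łukasiewicz t-norm gives the supremum: min(1, 1 − 0.000 + 0.242).
1 − 0.000 + 0.242 = 1.242, so t = min(1, 1.242) = 1.000.
Check: 0.000 ⊗ 1.000 = max(0, 0.000) = 0.000 ≤ 0.242.

1.000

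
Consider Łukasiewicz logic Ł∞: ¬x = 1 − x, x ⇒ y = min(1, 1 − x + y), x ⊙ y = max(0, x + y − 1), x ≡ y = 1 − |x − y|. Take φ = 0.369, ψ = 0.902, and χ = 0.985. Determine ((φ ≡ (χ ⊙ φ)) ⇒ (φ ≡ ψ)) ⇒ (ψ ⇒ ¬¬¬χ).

0.631

χ ⊙ φ = max(0, 0.985 + 0.369 − 1) = max(0, 0.354) = 0.354
φ ≡ (χ ⊙ φ) = 1 − |0.369 − 0.354| = 1 − 0.015 = 0.985
φ ≡ ψ = 1 − |0.369 − 0.902| = 1 − 0.533 = 0.467
(φ ≡ (χ ⊙ φ)) ⇒ (φ ≡ ψ) = min(1, 1 − 0.985 + 0.467) = min(1, 0.482) = 0.482
¬χ = 1 − 0.985 = 0.015
¬¬χ = 1 − 0.015 = 0.985
¬¬¬χ = 1 − 0.985 = 0.015
ψ ⇒ ¬¬¬χ = min(1, 1 − 0.902 + 0.015) = min(1, 0.113) = 0.113
((φ ≡ (χ ⊙ φ)) ⇒ (φ ≡ ψ)) ⇒ (ψ ⇒ ¬¬¬χ) = min(1, 1 − 0.482 + 0.113) = min(1, 0.631) = 0.631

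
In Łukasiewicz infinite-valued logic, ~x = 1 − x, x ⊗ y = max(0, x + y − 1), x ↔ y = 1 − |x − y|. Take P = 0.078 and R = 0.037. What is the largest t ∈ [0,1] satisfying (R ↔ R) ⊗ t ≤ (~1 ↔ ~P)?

0.078

R ↔ R = 1 − |0.037 − 0.037| = 1 − 0.000 = 1.000
So the left factor is R ↔ R = 1.000.
~1 = 1 − 1.000 = 0.000
~P = 1 − 0.078 = 0.922
~1 ↔ ~P = 1 − |0.000 − 0.922| = 1 − 0.922 = 0.078
So the right-hand bound is ~1 ↔ ~P = 0.078.
The residuum of the Łukasiewicz t-norm gives the supremum: min(1, 1 − 1.000 + 0.078).
1 − 1.000 + 0.078 = 0.078, so t = min(1, 0.078) = 0.078.
Check: 1.000 ⊗ 0.078 = max(0, 0.078) = 0.078 ≤ 0.078.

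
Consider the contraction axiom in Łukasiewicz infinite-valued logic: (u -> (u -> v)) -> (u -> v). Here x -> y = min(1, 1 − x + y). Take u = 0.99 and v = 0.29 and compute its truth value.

0.99

u -> v = min(1, 1 − 0.99 + 0.29) = min(1, 0.30) = 0.30
u -> (u -> v) = min(1, 1 − 0.99 + 0.30) = min(1, 0.31) = 0.31
(u -> (u -> v)) -> (u -> v) = min(1, 1 − 0.31 + 0.30) = min(1, 0.99) = 0.99
(The value 0.99 < 1 shows this instance is not satisfied; fails in Ł∞ (the t-norm is not idempotent).)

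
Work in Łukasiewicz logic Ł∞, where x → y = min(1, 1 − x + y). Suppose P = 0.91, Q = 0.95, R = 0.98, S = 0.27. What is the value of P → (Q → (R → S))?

0.43

R → S = min(1, 1 − 0.98 + 0.27) = min(1, 0.29) = 0.29
Q → (R → S) = min(1, 1 − 0.95 + 0.29) = min(1, 0.34) = 0.34
P → (Q → (R → S)) = min(1, 1 − 0.91 + 0.34) = min(1, 0.43) = 0.43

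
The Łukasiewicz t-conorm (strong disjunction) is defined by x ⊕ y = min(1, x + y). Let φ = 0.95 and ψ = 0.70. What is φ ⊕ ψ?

φ ⊕ ψ = min(1, 0.95 + 0.70) = min(1, 1.65) = 1.00
For comparison, the Gödel t-conorm max(x, y) would give 0.95.

1.00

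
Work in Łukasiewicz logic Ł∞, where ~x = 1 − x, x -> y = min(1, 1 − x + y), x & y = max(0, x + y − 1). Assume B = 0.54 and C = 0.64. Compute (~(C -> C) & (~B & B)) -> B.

1.00

C -> C = min(1, 1 − 0.64 + 0.64) = min(1, 1.00) = 1.00
~(C -> C) = 1 − 1.00 = 0.00
~B = 1 − 0.54 = 0.46
~B & B = max(0, 0.46 + 0.54 − 1) = max(0, 0.00) = 0.00
~(C -> C) & (~B & B) = max(0, 0.00 + 0.00 − 1) = max(0, -1.00) = 0.00
(~(C -> C) & (~B & B)) -> B = min(1, 1 − 0.00 + 0.54) = min(1, 1.54) = 1.00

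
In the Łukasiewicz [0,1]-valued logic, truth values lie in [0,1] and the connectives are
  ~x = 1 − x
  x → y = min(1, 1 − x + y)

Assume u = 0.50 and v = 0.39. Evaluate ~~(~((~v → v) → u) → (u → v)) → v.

0.39

~v = 1 − 0.39 = 0.61
~v → v = min(1, 1 − 0.61 + 0.39) = min(1, 0.78) = 0.78
(~v → v) → u = min(1, 1 − 0.78 + 0.50) = min(1, 0.72) = 0.72
~((~v → v) → u) = 1 − 0.72 = 0.28
u → v = min(1, 1 − 0.50 + 0.39) = min(1, 0.89) = 0.89
~((~v → v) → u) → (u → v) = min(1, 1 − 0.28 + 0.89) = min(1, 1.61) = 1.00
~(~((~v → v) → u) → (u → v)) = 1 − 1.00 = 0.00
~~(~((~v → v) → u) → (u → v)) = 1 − 0.00 = 1.00
~~(~((~v → v) → u) → (u → v)) → v = min(1, 1 − 1.00 + 0.39) = min(1, 0.39) = 0.39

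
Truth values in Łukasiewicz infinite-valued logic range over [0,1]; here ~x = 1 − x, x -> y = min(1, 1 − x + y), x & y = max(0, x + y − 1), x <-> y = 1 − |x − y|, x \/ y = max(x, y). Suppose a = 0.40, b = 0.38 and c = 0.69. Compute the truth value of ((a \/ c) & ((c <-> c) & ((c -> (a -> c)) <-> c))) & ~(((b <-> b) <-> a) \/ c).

a \/ c = max(0.40, 0.69) = 0.69
c <-> c = 1 − |0.69 − 0.69| = 1 − 0.00 = 1.00
a -> c = min(1, 1 − 0.40 + 0.69) = min(1, 1.29) = 1.00
c -> (a -> c) = min(1, 1 − 0.69 + 1.00) = min(1, 1.31) = 1.00
(c -> (a -> c)) <-> c = 1 − |1.00 − 0.69| = 1 − 0.31 = 0.69
(c <-> c) & ((c -> (a -> c)) <-> c) = max(0, 1.00 + 0.69 − 1) = max(0, 0.69) = 0.69
(a \/ c) & ((c <-> c) & ((c -> (a -> c)) <-> c)) = max(0, 0.69 + 0.69 − 1) = max(0, 0.38) = 0.38
b <-> b = 1 − |0.38 − 0.38| = 1 − 0.00 = 1.00
(b <-> b) <-> a = 1 − |1.00 − 0.40| = 1 − 0.60 = 0.40
((b <-> b) <-> a) \/ c = max(0.40, 0.69) = 0.69
~(((b <-> b) <-> a) \/ c) = 1 − 0.69 = 0.31
((a \/ c) & ((c <-> c) & ((c -> (a -> c)) <-> c))) & ~(((b <-> b) <-> a) \/ c) = max(0, 0.38 + 0.31 − 1) = max(0, -0.31) = 0.00

0.00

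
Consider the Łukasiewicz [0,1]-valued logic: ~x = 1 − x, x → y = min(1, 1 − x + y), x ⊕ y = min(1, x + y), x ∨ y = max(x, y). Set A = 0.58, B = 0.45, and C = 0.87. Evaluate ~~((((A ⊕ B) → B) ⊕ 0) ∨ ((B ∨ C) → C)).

A ⊕ B = min(1, 0.58 + 0.45) = min(1, 1.03) = 1.00
(A ⊕ B) → B = min(1, 1 − 1.00 + 0.45) = min(1, 0.45) = 0.45
((A ⊕ B) → B) ⊕ 0 = min(1, 0.45 + 0.00) = min(1, 0.45) = 0.45
B ∨ C = max(0.45, 0.87) = 0.87
(B ∨ C) → C = min(1, 1 − 0.87 + 0.87) = min(1, 1.00) = 1.00
(((A ⊕ B) → B) ⊕ 0) ∨ ((B ∨ C) → C) = max(0.45, 1.00) = 1.00
~((((A ⊕ B) → B) ⊕ 0) ∨ ((B ∨ C) → C)) = 1 − 1.00 = 0.00
~~((((A ⊕ B) → B) ⊕ 0) ∨ ((B ∨ C) → C)) = 1 − 0.00 = 1.00

1.00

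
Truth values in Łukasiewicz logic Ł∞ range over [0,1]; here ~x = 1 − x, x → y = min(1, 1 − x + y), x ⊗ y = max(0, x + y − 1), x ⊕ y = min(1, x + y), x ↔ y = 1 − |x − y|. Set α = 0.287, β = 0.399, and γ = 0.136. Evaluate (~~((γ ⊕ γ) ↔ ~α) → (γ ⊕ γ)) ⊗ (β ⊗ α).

γ ⊕ γ = min(1, 0.136 + 0.136) = min(1, 0.272) = 0.272
~α = 1 − 0.287 = 0.713
(γ ⊕ γ) ↔ ~α = 1 − |0.272 − 0.713| = 1 − 0.441 = 0.559
~((γ ⊕ γ) ↔ ~α) = 1 − 0.559 = 0.441
~~((γ ⊕ γ) ↔ ~α) = 1 − 0.441 = 0.559
~~((γ ⊕ γ) ↔ ~α) → (γ ⊕ γ) = min(1, 1 − 0.559 + 0.272) = min(1, 0.713) = 0.713
β ⊗ α = max(0, 0.399 + 0.287 − 1) = max(0, -0.314) = 0.000
(~~((γ ⊕ γ) ↔ ~α) → (γ ⊕ γ)) ⊗ (β ⊗ α) = max(0, 0.713 + 0.000 − 1) = max(0, -0.287) = 0.000

0.000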